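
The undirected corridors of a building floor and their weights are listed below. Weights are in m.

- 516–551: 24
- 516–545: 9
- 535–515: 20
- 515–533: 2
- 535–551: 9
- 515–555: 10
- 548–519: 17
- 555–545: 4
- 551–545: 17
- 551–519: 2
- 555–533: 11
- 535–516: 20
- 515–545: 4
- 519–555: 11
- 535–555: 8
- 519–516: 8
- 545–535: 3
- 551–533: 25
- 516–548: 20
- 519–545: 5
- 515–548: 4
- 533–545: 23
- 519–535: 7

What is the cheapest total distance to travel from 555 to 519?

9 m

Candidate routes:
555 - 519: 11 = 11
555 - 535 - 519: 8+7 = 15
555 - 545 - 535 - 519: 4+3+7 = 14
555 - 545 - 519: 4+5 = 9
Cheapest is 555 - 545 - 519 at 9 m.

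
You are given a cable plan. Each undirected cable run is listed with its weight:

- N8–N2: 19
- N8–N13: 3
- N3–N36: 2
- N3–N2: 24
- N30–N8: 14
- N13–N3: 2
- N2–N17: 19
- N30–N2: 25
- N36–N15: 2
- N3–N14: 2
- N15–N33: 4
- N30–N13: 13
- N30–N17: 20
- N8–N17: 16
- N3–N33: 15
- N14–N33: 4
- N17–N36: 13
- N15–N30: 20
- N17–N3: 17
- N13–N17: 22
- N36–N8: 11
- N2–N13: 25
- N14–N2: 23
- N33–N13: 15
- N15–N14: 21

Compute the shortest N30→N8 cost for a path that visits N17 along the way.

36

Shortest N30→N17: N30 → N17 = 20
Best N17 to N8: N17 → N8 costing 16
Total via N17: 20 + 16 = 36.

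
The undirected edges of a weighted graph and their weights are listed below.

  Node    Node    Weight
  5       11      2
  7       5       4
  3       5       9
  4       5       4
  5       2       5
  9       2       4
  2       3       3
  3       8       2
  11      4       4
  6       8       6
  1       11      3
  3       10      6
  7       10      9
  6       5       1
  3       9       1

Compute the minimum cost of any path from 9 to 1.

14

Enumerating some paths:
9–3–8–6–5–11–1: 1+2+6+1+2+3 = 15
9–3–5–11–1: 1+9+2+3 = 15
9–2–5–11–1: 4+5+2+3 = 14
9–2–5–4–11–1: 4+5+4+4+3 = 20
The minimum is 14 via 9–2–5–11–1.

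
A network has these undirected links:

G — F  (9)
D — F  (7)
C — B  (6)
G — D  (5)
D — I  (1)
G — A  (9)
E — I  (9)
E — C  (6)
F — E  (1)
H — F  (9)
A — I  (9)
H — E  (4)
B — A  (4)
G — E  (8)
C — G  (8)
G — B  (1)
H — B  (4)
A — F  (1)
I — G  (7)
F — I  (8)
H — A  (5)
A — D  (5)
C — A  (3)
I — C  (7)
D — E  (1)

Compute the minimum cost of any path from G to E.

Candidate routes:
G → B → A → F → E: 1+4+1+1 = 7
G → D → E: 5+1 = 6
The minimum is 6 via G → D → E.

6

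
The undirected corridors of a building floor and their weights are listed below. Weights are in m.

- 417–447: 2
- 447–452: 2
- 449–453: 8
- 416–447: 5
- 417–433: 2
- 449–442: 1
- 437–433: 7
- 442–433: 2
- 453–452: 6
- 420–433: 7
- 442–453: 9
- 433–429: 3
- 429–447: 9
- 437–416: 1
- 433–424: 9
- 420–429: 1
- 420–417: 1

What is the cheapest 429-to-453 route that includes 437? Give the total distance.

Best 429 to 437: 429–433–437 costing 10
Shortest 437→453: 437–416–447–452–453 = 14
Total via 437: 10 + 14 = 24 m.

24 m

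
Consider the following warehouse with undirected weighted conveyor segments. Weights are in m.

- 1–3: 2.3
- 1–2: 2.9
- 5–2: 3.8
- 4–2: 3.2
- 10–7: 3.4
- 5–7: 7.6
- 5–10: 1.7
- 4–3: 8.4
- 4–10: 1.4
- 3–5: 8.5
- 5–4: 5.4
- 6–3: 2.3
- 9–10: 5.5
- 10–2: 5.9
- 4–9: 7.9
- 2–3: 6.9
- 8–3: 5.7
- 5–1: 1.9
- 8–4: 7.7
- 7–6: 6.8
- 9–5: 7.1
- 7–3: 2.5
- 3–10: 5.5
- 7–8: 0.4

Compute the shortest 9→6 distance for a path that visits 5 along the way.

Shortest 9→5: 9–5 = 7.1
Shortest 5→6: 5–1–3–6 = 6.5
Total via 5: 7.1 + 6.5 = 13.6 m.

13.6 m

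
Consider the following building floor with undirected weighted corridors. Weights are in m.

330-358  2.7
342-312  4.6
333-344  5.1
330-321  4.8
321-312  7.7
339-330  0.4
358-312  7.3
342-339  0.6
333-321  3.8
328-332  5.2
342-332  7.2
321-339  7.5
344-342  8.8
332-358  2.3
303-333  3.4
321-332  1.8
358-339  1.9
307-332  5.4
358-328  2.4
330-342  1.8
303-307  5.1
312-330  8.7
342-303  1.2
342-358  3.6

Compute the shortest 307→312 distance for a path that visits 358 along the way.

14.8 m

Shortest 307→358: 307–332–358 = 7.7
Best 358 to 312: 358–339–342–312 costing 7.1
Total via 358: 7.7 + 7.1 = 14.8 m.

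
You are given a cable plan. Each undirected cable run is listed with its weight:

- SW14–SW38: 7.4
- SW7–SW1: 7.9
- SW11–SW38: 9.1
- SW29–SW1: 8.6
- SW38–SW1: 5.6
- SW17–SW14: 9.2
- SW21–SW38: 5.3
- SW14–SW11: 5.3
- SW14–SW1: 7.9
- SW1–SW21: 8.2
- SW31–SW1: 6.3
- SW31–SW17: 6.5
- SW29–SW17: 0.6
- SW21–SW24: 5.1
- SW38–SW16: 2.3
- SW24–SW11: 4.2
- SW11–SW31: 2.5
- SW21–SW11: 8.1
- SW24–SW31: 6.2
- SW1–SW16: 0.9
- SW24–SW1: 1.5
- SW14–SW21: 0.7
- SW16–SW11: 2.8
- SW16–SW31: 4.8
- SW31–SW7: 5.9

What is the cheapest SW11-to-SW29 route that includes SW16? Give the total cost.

Best SW11 to SW16: SW11 → SW16 costing 2.8
Shortest SW16→SW29: SW16 → SW1 → SW29 = 9.5
Total via SW16: 2.8 + 9.5 = 12.3.

12.3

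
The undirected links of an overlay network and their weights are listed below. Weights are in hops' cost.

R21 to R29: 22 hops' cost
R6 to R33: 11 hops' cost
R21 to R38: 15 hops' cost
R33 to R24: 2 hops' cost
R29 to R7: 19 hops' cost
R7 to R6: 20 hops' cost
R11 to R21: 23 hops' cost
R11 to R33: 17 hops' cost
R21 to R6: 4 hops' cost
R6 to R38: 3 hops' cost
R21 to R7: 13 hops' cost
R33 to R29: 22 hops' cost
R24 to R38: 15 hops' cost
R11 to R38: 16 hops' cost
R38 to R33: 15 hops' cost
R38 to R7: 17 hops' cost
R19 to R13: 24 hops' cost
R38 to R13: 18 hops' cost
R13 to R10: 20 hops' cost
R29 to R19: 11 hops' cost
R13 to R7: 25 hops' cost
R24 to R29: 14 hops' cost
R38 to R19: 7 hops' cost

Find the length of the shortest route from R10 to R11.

54 hops' cost

Compare a few routes:
R10 → R13 → R19 → R38 → R11: 20+24+7+16 = 67
R10 → R13 → R38 → R11: 20+18+16 = 54
Cheapest is R10 → R13 → R38 → R11 at 54 hops' cost.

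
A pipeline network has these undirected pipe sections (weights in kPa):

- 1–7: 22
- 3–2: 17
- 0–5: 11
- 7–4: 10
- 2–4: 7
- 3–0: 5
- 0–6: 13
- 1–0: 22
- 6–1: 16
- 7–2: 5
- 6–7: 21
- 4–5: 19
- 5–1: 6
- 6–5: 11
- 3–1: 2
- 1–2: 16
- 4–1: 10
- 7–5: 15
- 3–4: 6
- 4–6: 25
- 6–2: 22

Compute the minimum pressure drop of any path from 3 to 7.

16 kPa

Compare a few routes:
3 - 2 - 7: 17+5 = 22
3 - 4 - 7: 6+10 = 16
3 - 4 - 2 - 7: 6+7+5 = 18
Cheapest is 3 - 4 - 7 at 16 kPa.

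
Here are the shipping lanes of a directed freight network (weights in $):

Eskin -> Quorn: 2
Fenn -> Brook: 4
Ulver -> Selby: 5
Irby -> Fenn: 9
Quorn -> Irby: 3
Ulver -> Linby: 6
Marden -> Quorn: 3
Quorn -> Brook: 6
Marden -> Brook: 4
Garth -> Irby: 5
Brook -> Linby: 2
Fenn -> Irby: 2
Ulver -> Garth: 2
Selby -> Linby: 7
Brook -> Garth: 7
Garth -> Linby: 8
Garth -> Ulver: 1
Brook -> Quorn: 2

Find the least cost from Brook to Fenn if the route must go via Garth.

Best Brook to Garth: Brook–Garth costing 7
Shortest Garth→Fenn: Garth–Irby–Fenn = 14
Total via Garth: 7 + 14 = $21.

$21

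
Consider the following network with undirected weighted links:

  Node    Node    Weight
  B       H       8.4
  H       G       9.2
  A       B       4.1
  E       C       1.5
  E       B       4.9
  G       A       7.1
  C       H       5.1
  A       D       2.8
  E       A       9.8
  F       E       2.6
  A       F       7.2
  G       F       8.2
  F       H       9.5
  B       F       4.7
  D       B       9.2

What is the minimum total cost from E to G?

Compare a few routes:
E - F - G: 2.6+8.2 = 10.8
E - C - H - G: 1.5+5.1+9.2 = 15.8
Cheapest is E - F - G at 10.8.

10.8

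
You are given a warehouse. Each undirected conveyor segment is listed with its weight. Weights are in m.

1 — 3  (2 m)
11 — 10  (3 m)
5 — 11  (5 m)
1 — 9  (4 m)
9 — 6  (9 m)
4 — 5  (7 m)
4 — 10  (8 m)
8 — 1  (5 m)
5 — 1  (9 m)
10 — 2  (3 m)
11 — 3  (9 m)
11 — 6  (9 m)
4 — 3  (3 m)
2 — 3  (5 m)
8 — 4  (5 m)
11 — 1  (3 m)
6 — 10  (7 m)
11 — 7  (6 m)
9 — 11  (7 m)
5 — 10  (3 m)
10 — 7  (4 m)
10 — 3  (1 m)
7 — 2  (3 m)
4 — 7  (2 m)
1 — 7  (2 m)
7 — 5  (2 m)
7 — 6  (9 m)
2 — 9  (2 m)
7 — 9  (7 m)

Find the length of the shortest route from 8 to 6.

15 m

Enumerating some paths:
8–4–7–6: 5+2+9 = 16
8–1–3–10–6: 5+2+1+7 = 15
8–1–7–6: 5+2+9 = 16
8–4–3–10–6: 5+3+1+7 = 16
Cheapest is 8–1–3–10–6 at 15 m.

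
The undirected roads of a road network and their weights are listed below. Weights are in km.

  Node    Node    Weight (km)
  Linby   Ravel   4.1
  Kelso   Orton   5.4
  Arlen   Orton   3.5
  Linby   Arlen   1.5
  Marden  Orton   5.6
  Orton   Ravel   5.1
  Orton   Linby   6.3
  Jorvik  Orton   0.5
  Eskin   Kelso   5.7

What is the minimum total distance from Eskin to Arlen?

Shortest distances from Eskin:
Eskin: 0
Kelso: 5.7  (via Eskin)
Orton: 11.1  (via Kelso)
Jorvik: 11.6  (via Orton)
Arlen: 14.6  (via Orton)
Shortest route: Eskin → Kelso → Orton → Arlen = 14.6 km.

14.6 km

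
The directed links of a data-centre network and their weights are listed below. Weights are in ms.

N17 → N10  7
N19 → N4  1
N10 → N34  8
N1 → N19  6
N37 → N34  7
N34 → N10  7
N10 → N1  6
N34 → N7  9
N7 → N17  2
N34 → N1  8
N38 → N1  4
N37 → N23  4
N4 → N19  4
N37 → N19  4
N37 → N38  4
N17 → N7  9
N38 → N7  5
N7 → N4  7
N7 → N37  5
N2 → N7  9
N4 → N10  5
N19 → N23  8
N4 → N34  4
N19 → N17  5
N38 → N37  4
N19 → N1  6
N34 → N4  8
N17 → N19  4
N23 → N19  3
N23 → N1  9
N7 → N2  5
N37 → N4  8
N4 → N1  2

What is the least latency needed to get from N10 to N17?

17 ms

Settle nodes by increasing distance from N10:
N10: 0
N1: 6  (via N10)
N34: 8  (via N10)
N19: 12  (via N1)
N4: 13  (via N19)
N7: 17  (via N34)
N17: 17  (via N19)
Shortest route: N10–N1–N19–N17 = 17 ms.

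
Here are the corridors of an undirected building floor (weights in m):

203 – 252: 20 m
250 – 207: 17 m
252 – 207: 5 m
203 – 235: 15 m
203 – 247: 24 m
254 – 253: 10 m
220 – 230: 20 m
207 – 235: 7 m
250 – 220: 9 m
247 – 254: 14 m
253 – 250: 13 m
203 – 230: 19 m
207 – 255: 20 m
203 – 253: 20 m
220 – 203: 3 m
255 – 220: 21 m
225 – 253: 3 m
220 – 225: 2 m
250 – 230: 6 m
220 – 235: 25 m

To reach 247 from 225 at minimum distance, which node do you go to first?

Enumerating some paths:
225 → 220 → 203 → 247: 2+3+24 = 29
225 → 253 → 254 → 247: 3+10+14 = 27
The minimum is 27 m via 225 → 253 → 254 → 247.
So from 225 the first move is to 253.

253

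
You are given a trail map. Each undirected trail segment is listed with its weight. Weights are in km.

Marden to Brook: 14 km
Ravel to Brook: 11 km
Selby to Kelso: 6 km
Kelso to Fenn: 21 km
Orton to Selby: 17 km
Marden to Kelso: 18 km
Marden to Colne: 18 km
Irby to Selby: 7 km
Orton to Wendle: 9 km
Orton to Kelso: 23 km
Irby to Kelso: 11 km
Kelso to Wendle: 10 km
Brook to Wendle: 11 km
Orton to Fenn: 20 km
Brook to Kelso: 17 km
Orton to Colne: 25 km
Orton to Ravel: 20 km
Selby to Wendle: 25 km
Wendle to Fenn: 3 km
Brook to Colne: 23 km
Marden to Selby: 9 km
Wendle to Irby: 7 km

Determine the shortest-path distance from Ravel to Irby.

Compare a few routes:
Ravel - Orton - Wendle - Irby: 20+9+7 = 36
Ravel - Brook - Wendle - Irby: 11+11+7 = 29
The minimum is 29 km via Ravel - Brook - Wendle - Irby.

29 km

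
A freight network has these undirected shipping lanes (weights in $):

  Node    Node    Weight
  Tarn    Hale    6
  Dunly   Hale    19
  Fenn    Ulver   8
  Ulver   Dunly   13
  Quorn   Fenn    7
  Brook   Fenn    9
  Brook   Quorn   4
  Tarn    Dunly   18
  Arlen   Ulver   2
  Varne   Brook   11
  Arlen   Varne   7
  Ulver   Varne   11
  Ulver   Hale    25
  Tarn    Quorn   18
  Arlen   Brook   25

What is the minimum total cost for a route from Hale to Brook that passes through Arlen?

Best Hale to Arlen: Hale → Ulver → Arlen costing 27
Best Arlen to Brook: Arlen → Varne → Brook costing 18
Total via Arlen: 27 + 18 = $45.

$45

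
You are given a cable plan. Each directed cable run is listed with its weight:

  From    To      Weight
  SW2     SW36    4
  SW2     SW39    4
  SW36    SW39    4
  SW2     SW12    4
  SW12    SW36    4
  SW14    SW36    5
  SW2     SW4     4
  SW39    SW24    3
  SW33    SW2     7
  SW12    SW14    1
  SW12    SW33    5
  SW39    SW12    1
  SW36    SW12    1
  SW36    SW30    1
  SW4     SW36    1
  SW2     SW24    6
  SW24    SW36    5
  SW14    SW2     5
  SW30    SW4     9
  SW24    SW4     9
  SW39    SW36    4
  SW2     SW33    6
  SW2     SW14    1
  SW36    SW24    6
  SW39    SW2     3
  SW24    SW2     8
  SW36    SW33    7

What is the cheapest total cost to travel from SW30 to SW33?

Compare a few routes:
SW30 - SW4 - SW36 - SW12 - SW33: 9+1+1+5 = 16
SW30 - SW4 - SW36 - SW33: 9+1+7 = 17
SW30 - SW4 - SW36 - SW39 - SW12 - SW33: 9+1+4+1+5 = 20
SW30 - SW4 - SW36 - SW39 - SW2 - SW33: 9+1+4+3+6 = 23
The minimum is 16 via SW30 - SW4 - SW36 - SW12 - SW33.

16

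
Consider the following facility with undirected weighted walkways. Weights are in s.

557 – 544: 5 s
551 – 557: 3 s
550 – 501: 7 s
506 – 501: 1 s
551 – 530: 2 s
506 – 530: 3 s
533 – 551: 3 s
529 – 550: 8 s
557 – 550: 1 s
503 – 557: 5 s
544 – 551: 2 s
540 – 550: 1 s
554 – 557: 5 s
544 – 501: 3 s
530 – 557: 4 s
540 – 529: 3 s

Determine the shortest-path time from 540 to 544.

7 s

Compare a few routes:
540 → 550 → 557 → 530 → 506 → 501 → 544: 1+1+4+3+1+3 = 13
540 → 550 → 501 → 544: 1+7+3 = 11
540 → 550 → 557 → 544: 1+1+5 = 7
540 → 550 → 557 → 530 → 551 → 544: 1+1+4+2+2 = 10
Cheapest is 540 → 550 → 557 → 544 at 7 s.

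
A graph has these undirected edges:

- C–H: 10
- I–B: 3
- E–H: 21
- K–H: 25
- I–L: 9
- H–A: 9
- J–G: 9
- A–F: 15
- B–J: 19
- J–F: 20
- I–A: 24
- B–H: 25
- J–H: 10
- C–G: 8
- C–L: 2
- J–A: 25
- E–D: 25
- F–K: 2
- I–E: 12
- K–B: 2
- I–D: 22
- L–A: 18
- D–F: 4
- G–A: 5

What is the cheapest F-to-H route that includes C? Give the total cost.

28

Best F to C: F → K → B → I → L → C costing 18
Best C to H: C → H costing 10
Total via C: 18 + 10 = 28.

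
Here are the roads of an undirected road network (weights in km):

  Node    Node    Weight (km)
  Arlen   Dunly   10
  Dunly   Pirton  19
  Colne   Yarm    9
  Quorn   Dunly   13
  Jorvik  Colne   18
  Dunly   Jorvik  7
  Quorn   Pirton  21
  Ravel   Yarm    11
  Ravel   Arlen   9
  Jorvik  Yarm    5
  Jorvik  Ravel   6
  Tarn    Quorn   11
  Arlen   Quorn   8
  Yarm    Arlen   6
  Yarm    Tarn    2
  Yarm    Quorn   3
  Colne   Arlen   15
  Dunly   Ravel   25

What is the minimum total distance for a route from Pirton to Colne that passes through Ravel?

Shortest Pirton→Ravel: Pirton–Dunly–Jorvik–Ravel = 32
Best Ravel to Colne: Ravel–Yarm–Colne costing 20
Total via Ravel: 32 + 20 = 52 km.

52 km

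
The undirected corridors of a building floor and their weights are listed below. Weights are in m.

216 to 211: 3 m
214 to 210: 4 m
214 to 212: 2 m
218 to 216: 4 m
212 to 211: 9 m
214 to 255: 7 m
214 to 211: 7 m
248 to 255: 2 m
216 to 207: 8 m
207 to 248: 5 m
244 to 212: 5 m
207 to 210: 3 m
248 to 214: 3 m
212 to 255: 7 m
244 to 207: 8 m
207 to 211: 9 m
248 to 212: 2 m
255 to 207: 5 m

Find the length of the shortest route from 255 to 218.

Running Dijkstra from 255:
255: 0
248: 2  (via 255)
212: 4  (via 248)
207: 5  (via 255)
214: 5  (via 248)
210: 8  (via 207)
244: 9  (via 212)
211: 12  (via 214)
216: 13  (via 207)
218: 17  (via 216)
Shortest route: 255–207–216–218 = 17 m.

17 m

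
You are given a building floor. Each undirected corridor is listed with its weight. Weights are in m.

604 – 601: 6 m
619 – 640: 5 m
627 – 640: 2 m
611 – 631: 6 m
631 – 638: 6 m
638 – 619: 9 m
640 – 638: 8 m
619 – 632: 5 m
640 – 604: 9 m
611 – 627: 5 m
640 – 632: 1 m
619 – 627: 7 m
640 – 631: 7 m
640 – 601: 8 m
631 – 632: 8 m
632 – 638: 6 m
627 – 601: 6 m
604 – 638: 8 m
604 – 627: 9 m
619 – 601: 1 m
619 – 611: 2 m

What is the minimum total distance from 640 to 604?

Running Dijkstra from 640:
640: 0
632: 1  (via 640)
627: 2  (via 640)
619: 5  (via 640)
601: 6  (via 619)
611: 7  (via 627)
638: 7  (via 632)
631: 7  (via 640)
604: 9  (via 640)
Shortest route: 640 → 604 = 9 m.

9 m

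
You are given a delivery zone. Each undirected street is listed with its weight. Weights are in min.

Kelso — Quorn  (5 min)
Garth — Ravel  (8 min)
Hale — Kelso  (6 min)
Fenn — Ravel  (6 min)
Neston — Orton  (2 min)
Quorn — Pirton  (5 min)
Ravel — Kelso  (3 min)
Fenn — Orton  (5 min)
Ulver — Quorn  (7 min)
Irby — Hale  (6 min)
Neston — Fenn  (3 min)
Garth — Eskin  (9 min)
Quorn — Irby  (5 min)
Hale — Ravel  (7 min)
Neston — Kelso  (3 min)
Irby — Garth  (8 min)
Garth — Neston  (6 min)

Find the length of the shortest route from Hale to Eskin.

Compare a few routes:
Hale → Irby → Garth → Eskin: 6+8+9 = 23
Hale → Ravel → Garth → Eskin: 7+8+9 = 24
The minimum is 23 min via Hale → Irby → Garth → Eskin.

23 min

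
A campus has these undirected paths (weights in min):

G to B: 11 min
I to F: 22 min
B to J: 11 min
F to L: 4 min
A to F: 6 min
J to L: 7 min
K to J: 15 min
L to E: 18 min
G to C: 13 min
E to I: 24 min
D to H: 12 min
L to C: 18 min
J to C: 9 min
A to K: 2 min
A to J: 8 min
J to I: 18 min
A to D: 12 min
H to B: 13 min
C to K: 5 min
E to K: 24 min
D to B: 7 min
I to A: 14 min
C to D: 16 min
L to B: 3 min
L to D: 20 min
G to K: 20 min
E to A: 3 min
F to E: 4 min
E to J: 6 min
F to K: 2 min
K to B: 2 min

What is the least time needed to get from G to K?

Shortest distances from G:
G: 0
B: 11  (via G)
C: 13  (via G)
K: 13  (via B)
Shortest route: G → B → K = 13 min.

13 min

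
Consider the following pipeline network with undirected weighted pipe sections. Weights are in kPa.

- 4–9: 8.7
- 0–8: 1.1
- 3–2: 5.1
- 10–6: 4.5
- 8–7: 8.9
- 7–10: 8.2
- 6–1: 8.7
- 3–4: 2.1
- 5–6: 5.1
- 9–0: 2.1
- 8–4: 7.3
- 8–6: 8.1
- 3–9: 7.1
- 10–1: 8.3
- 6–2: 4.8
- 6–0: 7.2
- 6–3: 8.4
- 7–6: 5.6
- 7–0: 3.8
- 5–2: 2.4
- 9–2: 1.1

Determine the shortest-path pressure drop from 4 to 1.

19.2 kPa

Compare a few routes:
4 - 3 - 6 - 1: 2.1+8.4+8.7 = 19.2
4 - 9 - 2 - 6 - 1: 8.7+1.1+4.8+8.7 = 23.3
4 - 3 - 2 - 6 - 1: 2.1+5.1+4.8+8.7 = 20.7
The minimum is 19.2 kPa via 4 - 3 - 6 - 1.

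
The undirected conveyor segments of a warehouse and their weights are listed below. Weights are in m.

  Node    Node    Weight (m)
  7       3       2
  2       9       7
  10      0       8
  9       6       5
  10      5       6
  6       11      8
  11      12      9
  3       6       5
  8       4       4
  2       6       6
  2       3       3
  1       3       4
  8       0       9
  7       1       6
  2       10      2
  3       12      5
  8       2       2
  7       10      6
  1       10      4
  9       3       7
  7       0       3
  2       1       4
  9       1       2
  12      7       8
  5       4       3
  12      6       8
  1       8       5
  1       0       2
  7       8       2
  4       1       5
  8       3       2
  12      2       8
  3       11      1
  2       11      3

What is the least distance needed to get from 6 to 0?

Compare a few routes:
6 - 3 - 7 - 0: 5+2+3 = 10
6 - 9 - 1 - 0: 5+2+2 = 9
6 - 3 - 1 - 0: 5+4+2 = 11
The minimum is 9 m via 6 - 9 - 1 - 0.

9 m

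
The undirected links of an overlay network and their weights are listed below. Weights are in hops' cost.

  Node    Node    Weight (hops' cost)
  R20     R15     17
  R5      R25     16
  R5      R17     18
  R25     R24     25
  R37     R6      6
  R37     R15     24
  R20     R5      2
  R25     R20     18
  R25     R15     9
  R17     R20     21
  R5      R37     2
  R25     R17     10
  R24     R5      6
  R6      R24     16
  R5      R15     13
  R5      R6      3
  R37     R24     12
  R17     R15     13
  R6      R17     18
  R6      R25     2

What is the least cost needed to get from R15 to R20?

15 hops' cost

Shortest distances from R15:
R15: 0
R25: 9  (via R15)
R6: 11  (via R25)
R17: 13  (via R15)
R5: 13  (via R15)
R37: 15  (via R5)
R20: 15  (via R5)
Shortest route: R15 → R5 → R20 = 15 hops' cost.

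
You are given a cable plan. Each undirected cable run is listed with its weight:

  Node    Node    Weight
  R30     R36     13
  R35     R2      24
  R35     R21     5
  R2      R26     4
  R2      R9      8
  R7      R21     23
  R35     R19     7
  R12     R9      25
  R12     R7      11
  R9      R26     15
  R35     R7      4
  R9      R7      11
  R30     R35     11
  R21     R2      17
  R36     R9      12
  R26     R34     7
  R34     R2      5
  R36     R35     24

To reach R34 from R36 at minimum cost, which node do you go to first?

Enumerating some paths:
R36–R9–R2–R34: 12+8+5 = 25
R36–R9–R2–R26–R34: 12+8+4+7 = 31
Cheapest is R36–R9–R2–R34 at 25.
So from R36 the first move is to R9.

R9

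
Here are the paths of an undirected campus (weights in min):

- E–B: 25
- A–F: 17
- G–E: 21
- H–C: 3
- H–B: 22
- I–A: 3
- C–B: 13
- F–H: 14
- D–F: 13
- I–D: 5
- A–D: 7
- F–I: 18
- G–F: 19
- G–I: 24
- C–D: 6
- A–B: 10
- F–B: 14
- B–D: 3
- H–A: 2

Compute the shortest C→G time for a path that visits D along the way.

Best C to D: C–D costing 6
Best D to G: D–I–G costing 29
Total via D: 6 + 29 = 35 min.

35 min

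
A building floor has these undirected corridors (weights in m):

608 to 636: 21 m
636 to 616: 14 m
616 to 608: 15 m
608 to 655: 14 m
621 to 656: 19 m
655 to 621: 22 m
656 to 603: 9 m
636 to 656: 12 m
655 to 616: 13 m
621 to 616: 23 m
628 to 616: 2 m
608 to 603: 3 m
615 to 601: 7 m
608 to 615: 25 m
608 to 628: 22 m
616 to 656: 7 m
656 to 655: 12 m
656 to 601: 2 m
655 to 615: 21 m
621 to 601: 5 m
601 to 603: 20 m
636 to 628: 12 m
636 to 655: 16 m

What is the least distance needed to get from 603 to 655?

17 m

Candidate routes:
603–608–655: 3+14 = 17
603–608–616–655: 3+15+13 = 31
603–656–616–655: 9+7+13 = 29
603–656–655: 9+12 = 21
Cheapest is 603–608–655 at 17 m.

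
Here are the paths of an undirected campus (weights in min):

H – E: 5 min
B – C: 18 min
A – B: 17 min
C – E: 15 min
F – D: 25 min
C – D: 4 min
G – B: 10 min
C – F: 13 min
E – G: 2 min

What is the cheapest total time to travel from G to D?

21 min

Settle nodes by increasing distance from G:
G: 0
E: 2  (via G)
H: 7  (via E)
B: 10  (via G)
C: 17  (via E)
D: 21  (via C)
Shortest route: G → E → C → D = 21 min.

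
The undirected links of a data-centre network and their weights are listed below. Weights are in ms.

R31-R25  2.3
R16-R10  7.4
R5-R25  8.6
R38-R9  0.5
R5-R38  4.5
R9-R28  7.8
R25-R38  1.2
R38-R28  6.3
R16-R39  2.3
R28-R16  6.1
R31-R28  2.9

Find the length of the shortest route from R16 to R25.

11.3 ms

Shortest distances from R16:
R16: 0
R39: 2.3  (via R16)
R28: 6.1  (via R16)
R10: 7.4  (via R16)
R31: 9  (via R28)
R25: 11.3  (via R31)
Shortest route: R16–R28–R31–R25 = 11.3 ms.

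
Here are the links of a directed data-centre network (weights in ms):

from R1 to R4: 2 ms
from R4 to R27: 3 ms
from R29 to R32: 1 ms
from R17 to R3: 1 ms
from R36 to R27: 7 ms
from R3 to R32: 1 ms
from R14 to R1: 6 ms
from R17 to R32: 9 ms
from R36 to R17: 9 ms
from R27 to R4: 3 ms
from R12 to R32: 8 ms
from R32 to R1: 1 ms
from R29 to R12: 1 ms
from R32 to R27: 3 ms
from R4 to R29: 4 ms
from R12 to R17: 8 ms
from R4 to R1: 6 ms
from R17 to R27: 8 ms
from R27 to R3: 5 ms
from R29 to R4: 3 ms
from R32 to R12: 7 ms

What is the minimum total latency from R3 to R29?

Compare a few routes:
R3 → R32 → R27 → R4 → R29: 1+3+3+4 = 11
R3 → R32 → R1 → R4 → R29: 1+1+2+4 = 8
Cheapest is R3 → R32 → R1 → R4 → R29 at 8 ms.

8 ms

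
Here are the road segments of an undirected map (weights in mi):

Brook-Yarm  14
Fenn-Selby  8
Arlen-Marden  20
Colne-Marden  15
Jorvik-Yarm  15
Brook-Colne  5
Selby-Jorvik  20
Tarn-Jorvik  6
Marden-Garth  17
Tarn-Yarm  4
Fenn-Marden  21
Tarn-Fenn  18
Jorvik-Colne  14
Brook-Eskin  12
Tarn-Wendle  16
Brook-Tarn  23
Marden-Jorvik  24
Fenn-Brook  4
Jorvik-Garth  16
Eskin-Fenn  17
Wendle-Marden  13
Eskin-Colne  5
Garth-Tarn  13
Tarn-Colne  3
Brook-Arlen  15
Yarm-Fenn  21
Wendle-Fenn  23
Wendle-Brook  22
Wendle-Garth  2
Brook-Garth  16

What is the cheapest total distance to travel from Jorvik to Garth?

16 mi

Candidate routes:
Jorvik - Tarn - Garth: 6+13 = 19
Jorvik - Tarn - Wendle - Garth: 6+16+2 = 24
Jorvik - Garth: 16 = 16
The minimum is 16 mi via Jorvik - Garth.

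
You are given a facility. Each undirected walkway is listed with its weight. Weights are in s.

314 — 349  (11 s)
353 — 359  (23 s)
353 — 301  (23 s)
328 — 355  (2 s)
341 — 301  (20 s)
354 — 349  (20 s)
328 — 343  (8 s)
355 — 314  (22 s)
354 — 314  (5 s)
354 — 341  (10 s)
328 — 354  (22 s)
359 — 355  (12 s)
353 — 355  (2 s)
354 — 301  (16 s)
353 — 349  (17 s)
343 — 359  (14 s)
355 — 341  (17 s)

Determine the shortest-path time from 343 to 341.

Running Dijkstra from 343:
343: 0
328: 8  (via 343)
355: 10  (via 328)
353: 12  (via 355)
359: 14  (via 343)
341: 27  (via 355)
Shortest route: 343 → 328 → 355 → 341 = 27 s.

27 s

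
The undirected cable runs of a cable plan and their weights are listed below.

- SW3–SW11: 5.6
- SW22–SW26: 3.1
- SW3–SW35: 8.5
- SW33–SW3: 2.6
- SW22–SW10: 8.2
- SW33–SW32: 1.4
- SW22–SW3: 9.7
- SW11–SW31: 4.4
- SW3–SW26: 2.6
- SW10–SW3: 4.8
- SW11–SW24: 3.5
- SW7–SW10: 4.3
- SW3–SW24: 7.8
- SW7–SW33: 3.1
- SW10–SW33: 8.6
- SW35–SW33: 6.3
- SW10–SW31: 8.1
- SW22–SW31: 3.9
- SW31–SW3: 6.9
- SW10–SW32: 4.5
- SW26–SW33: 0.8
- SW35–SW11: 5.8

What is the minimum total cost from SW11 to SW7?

11.3

Shortest distances from SW11:
SW11: 0
SW24: 3.5  (via SW11)
SW31: 4.4  (via SW11)
SW3: 5.6  (via SW11)
SW35: 5.8  (via SW11)
SW26: 8.2  (via SW3)
SW33: 8.2  (via SW3)
SW22: 8.3  (via SW31)
SW32: 9.6  (via SW33)
SW10: 10.4  (via SW3)
SW7: 11.3  (via SW33)
Shortest route: SW11 → SW3 → SW33 → SW7 = 11.3.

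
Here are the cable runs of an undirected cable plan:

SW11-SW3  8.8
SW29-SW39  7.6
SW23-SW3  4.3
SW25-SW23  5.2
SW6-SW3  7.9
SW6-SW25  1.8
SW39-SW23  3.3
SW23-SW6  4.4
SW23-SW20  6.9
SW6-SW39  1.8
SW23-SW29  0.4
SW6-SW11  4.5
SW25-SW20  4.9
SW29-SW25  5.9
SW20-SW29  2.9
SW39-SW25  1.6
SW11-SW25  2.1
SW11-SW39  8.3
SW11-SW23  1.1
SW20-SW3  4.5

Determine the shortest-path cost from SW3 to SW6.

7.9

Running Dijkstra from SW3:
SW3: 0
SW23: 4.3  (via SW3)
SW20: 4.5  (via SW3)
SW29: 4.7  (via SW23)
SW11: 5.4  (via SW23)
SW25: 7.5  (via SW11)
SW39: 7.6  (via SW23)
SW6: 7.9  (via SW3)
Shortest route: SW3 → SW6 = 7.9.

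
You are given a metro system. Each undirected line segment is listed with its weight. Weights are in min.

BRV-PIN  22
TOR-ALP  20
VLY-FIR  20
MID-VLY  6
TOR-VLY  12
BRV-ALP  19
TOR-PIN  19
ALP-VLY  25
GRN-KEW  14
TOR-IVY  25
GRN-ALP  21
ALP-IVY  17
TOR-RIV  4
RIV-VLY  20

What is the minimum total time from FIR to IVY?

Compare a few routes:
FIR → VLY → TOR → IVY: 20+12+25 = 57
FIR → VLY → ALP → IVY: 20+25+17 = 62
FIR → VLY → RIV → TOR → IVY: 20+20+4+25 = 69
FIR → VLY → TOR → ALP → IVY: 20+12+20+17 = 69
The minimum is 57 min via FIR → VLY → TOR → IVY.

57 min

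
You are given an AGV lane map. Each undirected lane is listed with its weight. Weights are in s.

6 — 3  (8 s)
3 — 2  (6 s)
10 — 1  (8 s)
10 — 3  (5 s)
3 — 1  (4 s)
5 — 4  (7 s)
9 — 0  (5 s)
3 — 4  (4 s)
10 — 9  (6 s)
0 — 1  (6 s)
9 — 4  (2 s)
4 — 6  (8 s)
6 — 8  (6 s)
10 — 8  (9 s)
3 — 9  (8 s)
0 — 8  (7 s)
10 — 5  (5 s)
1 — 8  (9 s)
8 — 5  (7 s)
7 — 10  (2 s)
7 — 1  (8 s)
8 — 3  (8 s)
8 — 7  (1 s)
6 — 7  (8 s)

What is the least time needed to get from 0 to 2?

Candidate routes:
0 - 9 - 3 - 2: 5+8+6 = 19
0 - 9 - 4 - 3 - 2: 5+2+4+6 = 17
0 - 1 - 3 - 2: 6+4+6 = 16
The minimum is 16 s via 0 - 1 - 3 - 2.

16 s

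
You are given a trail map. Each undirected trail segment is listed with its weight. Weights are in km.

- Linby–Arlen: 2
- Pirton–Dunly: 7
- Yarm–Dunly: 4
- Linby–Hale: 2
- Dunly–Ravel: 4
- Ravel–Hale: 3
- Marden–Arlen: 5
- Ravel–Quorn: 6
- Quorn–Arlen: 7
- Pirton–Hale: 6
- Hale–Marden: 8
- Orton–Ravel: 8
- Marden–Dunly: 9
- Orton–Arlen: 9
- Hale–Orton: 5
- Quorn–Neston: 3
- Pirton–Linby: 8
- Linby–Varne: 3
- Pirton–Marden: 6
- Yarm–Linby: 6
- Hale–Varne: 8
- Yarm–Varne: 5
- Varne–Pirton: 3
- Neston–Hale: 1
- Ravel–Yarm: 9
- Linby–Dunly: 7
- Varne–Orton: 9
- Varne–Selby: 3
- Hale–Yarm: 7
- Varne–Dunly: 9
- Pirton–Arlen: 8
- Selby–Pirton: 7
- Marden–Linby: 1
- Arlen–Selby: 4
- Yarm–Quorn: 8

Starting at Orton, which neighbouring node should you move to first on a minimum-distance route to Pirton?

Hale

Candidate routes:
Orton → Hale → Linby → Varne → Pirton: 5+2+3+3 = 13
Orton → Varne → Pirton: 9+3 = 12
Orton → Hale → Pirton: 5+6 = 11
Cheapest is Orton → Hale → Pirton at 11 km.
So from Orton the first move is to Hale.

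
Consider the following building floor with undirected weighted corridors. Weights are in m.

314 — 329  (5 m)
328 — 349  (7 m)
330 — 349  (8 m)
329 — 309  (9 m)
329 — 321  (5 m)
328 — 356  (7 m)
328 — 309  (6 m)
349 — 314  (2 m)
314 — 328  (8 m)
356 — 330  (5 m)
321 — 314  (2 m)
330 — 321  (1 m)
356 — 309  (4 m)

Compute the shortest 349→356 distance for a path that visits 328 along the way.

14 m

Best 349 to 328: 349–328 costing 7
Shortest 328→356: 328–356 = 7
Total via 328: 7 + 7 = 14 m.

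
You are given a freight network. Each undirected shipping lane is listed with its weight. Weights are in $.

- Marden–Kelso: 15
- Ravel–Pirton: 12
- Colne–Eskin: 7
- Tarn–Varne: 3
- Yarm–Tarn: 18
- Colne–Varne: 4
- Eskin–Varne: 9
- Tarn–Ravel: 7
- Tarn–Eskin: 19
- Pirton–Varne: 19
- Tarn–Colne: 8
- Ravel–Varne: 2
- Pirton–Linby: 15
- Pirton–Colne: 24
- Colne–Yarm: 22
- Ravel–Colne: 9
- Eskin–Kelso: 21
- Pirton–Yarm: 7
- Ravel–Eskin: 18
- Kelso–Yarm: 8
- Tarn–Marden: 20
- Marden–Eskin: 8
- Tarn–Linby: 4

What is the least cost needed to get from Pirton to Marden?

$30

Running Dijkstra from Pirton:
Pirton: 0
Yarm: 7  (via Pirton)
Ravel: 12  (via Pirton)
Varne: 14  (via Ravel)
Linby: 15  (via Pirton)
Kelso: 15  (via Yarm)
Tarn: 17  (via Varne)
Colne: 18  (via Varne)
Eskin: 23  (via Varne)
Marden: 30  (via Kelso)
Shortest route: Pirton–Yarm–Kelso–Marden = $30.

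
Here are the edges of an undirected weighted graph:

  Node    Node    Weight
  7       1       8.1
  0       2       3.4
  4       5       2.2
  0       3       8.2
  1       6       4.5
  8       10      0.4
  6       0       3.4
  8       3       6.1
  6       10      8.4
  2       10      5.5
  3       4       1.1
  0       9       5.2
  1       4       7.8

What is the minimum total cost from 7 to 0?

Candidate routes:
7 → 1 → 6 → 0: 8.1+4.5+3.4 = 16
7 → 1 → 6 → 10 → 2 → 0: 8.1+4.5+8.4+5.5+3.4 = 29.9
7 → 1 → 4 → 3 → 0: 8.1+7.8+1.1+8.2 = 25.2
Cheapest is 7 → 1 → 6 → 0 at 16.

16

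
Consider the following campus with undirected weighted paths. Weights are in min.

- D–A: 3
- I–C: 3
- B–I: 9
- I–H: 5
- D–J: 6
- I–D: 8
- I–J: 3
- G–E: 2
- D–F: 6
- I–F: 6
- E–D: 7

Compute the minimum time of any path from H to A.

16 min

Settle nodes by increasing distance from H:
H: 0
I: 5  (via H)
C: 8  (via I)
J: 8  (via I)
F: 11  (via I)
D: 13  (via I)
B: 14  (via I)
A: 16  (via D)
Shortest route: H → I → D → A = 16 min.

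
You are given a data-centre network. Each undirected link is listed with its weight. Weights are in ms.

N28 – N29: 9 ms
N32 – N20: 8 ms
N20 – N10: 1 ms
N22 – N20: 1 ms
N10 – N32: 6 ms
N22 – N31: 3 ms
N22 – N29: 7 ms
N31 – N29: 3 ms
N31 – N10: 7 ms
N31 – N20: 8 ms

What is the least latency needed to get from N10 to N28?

Running Dijkstra from N10:
N10: 0
N20: 1  (via N10)
N22: 2  (via N20)
N31: 5  (via N22)
N32: 6  (via N10)
N29: 8  (via N31)
N28: 17  (via N29)
Shortest route: N10 → N20 → N22 → N31 → N29 → N28 = 17 ms.

17 ms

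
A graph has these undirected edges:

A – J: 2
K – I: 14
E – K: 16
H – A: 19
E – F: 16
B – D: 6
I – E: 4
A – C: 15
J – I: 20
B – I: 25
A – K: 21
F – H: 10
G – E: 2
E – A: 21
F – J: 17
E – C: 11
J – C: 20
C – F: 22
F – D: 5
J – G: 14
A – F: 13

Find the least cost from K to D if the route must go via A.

Shortest K→A: K–A = 21
Shortest A→D: A–F–D = 18
Total via A: 21 + 18 = 39.

39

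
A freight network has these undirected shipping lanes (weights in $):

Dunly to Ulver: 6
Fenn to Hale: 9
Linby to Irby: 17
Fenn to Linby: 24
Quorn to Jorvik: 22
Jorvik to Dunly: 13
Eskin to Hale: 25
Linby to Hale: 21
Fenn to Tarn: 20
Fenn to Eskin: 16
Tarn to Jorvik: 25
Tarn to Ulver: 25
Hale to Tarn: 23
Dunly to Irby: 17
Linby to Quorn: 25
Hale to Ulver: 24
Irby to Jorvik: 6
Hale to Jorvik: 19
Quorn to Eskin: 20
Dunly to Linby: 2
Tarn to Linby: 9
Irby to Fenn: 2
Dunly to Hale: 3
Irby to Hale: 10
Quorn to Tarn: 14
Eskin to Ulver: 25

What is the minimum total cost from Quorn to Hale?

Shortest distances from Quorn:
Quorn: 0
Tarn: 14  (via Quorn)
Eskin: 20  (via Quorn)
Jorvik: 22  (via Quorn)
Linby: 23  (via Tarn)
Dunly: 25  (via Linby)
Irby: 28  (via Jorvik)
Hale: 28  (via Dunly)
Shortest route: Quorn → Tarn → Linby → Dunly → Hale = $28.

$28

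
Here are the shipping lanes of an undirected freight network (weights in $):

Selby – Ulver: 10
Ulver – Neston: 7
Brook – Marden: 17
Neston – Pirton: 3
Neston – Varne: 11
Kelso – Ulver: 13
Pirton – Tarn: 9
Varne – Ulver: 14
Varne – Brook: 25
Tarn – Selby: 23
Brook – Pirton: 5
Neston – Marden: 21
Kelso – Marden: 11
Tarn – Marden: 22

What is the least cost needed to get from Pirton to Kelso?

Settle nodes by increasing distance from Pirton:
Pirton: 0
Neston: 3  (via Pirton)
Brook: 5  (via Pirton)
Tarn: 9  (via Pirton)
Ulver: 10  (via Neston)
Varne: 14  (via Neston)
Selby: 20  (via Ulver)
Marden: 22  (via Brook)
Kelso: 23  (via Ulver)
Shortest route: Pirton → Neston → Ulver → Kelso = $23.

$23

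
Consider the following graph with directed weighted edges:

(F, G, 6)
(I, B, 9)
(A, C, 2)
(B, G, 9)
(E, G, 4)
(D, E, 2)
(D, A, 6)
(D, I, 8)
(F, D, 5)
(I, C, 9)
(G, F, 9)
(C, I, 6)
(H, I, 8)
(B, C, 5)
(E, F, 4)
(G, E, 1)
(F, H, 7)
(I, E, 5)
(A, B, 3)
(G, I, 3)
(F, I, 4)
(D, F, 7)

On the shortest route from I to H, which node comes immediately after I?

E

Enumerating some paths:
I - E - G - F - H: 5+4+9+7 = 25
I - E - F - H: 5+4+7 = 16
The minimum is 16 via I - E - F - H.
So from I the first move is to E.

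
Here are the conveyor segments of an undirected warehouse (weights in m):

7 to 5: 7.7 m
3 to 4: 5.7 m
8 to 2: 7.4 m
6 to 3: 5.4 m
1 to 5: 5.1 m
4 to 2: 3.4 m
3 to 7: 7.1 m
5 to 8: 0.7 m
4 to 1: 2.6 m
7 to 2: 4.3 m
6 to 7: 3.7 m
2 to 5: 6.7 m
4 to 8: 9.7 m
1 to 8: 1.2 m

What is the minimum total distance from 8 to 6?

12.1 m

Enumerating some paths:
8 - 5 - 7 - 6: 0.7+7.7+3.7 = 12.1
8 - 1 - 4 - 2 - 7 - 6: 1.2+2.6+3.4+4.3+3.7 = 15.2
8 - 1 - 4 - 3 - 6: 1.2+2.6+5.7+5.4 = 14.9
Cheapest is 8 - 5 - 7 - 6 at 12.1 m.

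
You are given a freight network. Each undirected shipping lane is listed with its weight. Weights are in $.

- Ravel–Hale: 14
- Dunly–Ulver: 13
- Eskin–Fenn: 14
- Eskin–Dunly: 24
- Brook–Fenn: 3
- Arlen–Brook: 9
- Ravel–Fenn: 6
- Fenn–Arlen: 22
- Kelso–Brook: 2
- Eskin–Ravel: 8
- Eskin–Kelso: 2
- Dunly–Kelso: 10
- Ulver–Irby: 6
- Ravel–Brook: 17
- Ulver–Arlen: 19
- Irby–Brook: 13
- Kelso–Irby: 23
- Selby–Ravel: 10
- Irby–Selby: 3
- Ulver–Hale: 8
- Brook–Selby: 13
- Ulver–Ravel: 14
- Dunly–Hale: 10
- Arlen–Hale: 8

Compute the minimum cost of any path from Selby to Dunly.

$22

Running Dijkstra from Selby:
Selby: 0
Irby: 3  (via Selby)
Ulver: 9  (via Irby)
Ravel: 10  (via Selby)
Brook: 13  (via Selby)
Kelso: 15  (via Brook)
Fenn: 16  (via Ravel)
Eskin: 17  (via Kelso)
Hale: 17  (via Ulver)
Arlen: 22  (via Brook)
Dunly: 22  (via Ulver)
Shortest route: Selby → Irby → Ulver → Dunly = $22.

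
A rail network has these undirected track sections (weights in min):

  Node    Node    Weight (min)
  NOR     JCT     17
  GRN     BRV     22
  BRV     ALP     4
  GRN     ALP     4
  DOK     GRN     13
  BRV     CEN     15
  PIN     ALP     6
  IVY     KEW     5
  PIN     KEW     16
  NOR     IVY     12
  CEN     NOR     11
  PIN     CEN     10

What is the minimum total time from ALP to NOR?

Running Dijkstra from ALP:
ALP: 0
GRN: 4  (via ALP)
BRV: 4  (via ALP)
PIN: 6  (via ALP)
CEN: 16  (via PIN)
DOK: 17  (via GRN)
KEW: 22  (via PIN)
IVY: 27  (via KEW)
NOR: 27  (via CEN)
Shortest route: ALP–PIN–CEN–NOR = 27 min.

27 min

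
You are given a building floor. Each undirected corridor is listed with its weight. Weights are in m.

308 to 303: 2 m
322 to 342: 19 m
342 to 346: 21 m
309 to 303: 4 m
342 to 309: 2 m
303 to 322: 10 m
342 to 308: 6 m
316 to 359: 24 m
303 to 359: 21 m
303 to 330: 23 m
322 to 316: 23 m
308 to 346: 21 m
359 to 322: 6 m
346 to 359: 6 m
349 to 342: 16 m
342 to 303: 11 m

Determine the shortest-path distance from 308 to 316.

Running Dijkstra from 308:
308: 0
303: 2  (via 308)
309: 6  (via 303)
342: 6  (via 308)
322: 12  (via 303)
359: 18  (via 322)
346: 21  (via 308)
349: 22  (via 342)
330: 25  (via 303)
316: 35  (via 322)
Shortest route: 308 → 303 → 322 → 316 = 35 m.

35 m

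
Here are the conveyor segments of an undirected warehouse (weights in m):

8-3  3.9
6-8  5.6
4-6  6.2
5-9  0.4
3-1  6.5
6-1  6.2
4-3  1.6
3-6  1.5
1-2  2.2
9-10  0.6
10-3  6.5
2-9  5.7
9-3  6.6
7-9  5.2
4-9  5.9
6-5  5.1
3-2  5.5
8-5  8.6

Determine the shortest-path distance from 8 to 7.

14.2 m

Candidate routes:
8 → 3 → 10 → 9 → 7: 3.9+6.5+0.6+5.2 = 16.2
8 → 5 → 9 → 7: 8.6+0.4+5.2 = 14.2
8 → 3 → 9 → 7: 3.9+6.6+5.2 = 15.7
8 → 3 → 6 → 5 → 9 → 7: 3.9+1.5+5.1+0.4+5.2 = 16.1
Cheapest is 8 → 5 → 9 → 7 at 14.2 m.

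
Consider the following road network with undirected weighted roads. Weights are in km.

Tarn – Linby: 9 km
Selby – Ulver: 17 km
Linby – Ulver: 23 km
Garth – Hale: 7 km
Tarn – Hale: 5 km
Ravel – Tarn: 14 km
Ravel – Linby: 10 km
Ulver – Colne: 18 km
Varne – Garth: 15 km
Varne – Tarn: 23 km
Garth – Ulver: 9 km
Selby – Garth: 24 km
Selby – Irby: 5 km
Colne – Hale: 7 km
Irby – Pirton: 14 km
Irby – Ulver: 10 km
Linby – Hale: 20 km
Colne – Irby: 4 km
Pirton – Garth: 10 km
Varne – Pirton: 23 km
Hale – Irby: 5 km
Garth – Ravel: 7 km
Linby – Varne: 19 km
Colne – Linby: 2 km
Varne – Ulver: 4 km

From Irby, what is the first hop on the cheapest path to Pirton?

Candidate routes:
Irby–Ulver–Garth–Pirton: 10+9+10 = 29
Irby–Pirton: 14 = 14
Irby–Hale–Garth–Pirton: 5+7+10 = 22
Irby–Colne–Hale–Garth–Pirton: 4+7+7+10 = 28
The minimum is 14 km via Irby–Pirton.
So from Irby the first move is to Pirton.

Pirton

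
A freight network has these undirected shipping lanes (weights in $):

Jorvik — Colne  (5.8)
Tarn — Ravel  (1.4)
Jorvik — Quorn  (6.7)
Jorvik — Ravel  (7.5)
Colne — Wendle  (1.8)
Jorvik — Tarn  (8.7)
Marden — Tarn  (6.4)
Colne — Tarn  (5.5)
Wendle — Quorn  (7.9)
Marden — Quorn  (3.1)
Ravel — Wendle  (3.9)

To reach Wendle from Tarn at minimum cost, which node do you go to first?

Ravel

Candidate routes:
Tarn–Ravel–Wendle: 1.4+3.9 = 5.3
Tarn–Colne–Wendle: 5.5+1.8 = 7.3
Cheapest is Tarn–Ravel–Wendle at $5.3.
So from Tarn the first move is to Ravel.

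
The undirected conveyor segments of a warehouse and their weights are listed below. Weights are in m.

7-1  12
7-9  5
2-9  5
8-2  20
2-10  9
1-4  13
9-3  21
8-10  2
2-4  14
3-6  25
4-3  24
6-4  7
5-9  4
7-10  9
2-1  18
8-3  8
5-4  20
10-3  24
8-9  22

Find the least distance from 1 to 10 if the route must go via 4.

Shortest 1→4: 1–4 = 13
Shortest 4→10: 4–2–10 = 23
Total via 4: 13 + 23 = 36 m.

36 m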